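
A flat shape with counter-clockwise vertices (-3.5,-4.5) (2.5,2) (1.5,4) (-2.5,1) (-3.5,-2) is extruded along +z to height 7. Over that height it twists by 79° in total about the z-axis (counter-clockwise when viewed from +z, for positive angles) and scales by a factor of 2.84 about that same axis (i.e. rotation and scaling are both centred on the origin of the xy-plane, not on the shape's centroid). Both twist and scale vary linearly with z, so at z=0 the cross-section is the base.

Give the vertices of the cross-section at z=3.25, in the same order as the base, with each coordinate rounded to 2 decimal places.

Cross-section at z=3.25: (-0.22,-10.57) (1.50,5.74) (-2.20,7.61) (-4.83,-1.28) (-2.99,-6.85)

t = z/height = 3.25/7 = 0.464286
s = 1 + (scale-1)·z/height = 1 + (2.84-1)·3.25/7 = 1.854286
θ = twist·z/height = 79°·3.25/7 = 36.6786° = 0.640162 rad
cos θ = 0.801999, sin θ = 0.597325 (intermediates below are computed at full precision and shown rounded to 5 d.p.)
v1: (-3.5,-4.5) → rotate → (-0.11903,-5.69963) → ×s → (-0.22072,-10.56875) → (-0.22,-10.57)
v2: (2.5,2) → rotate → (0.81035,3.09731) → ×s → (1.50262,5.74330) → (1.50,5.74)
v3: (1.5,4) → rotate → (-1.18630,4.10398) → ×s → (-2.19974,7.60996) → (-2.20,7.61)
v4: (-2.5,1) → rotate → (-2.60232,-0.69131) → ×s → (-4.82545,-1.28189) → (-4.83,-1.28)
v5: (-3.5,-2) → rotate → (-1.61235,-3.69464) → ×s → (-2.98975,-6.85091) → (-2.99,-6.85)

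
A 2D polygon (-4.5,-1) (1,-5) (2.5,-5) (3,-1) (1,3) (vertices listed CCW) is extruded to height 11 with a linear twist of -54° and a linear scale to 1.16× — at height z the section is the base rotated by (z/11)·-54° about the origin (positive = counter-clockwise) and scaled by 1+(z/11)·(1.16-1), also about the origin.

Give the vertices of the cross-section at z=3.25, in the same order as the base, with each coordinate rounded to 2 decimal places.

t = z/height = 3.25/11 = 0.295455
s = 1 + (scale-1)·z/height = 1 + (1.16-1)·3.25/11 = 1.047273
θ = twist·z/height = -54°·3.25/11 = -15.9545° = -0.278459 rad
cos θ = 0.961480, sin θ = -0.274875 (intermediates below are computed at full precision and shown rounded to 5 d.p.)
v1: (-4.5,-1) → rotate → (-4.60153,0.27546) → ×s → (-4.81906,0.28848) → (-4.82,0.29)
v2: (1,-5) → rotate → (-0.41289,-5.08227) → ×s → (-0.43241,-5.32253) → (-0.43,-5.32)
v3: (2.5,-5) → rotate → (1.02933,-5.49459) → ×s → (1.07799,-5.75433) → (1.08,-5.75)
v4: (3,-1) → rotate → (2.60957,-1.78610) → ×s → (2.73293,-1.87054) → (2.73,-1.87)
v5: (1,3) → rotate → (1.78610,2.60957) → ×s → (1.87054,2.73293) → (1.87,2.73)

Cross-section at z=3.25: (-4.82,0.29) (-0.43,-5.32) (1.08,-5.75) (2.73,-1.87) (1.87,2.73)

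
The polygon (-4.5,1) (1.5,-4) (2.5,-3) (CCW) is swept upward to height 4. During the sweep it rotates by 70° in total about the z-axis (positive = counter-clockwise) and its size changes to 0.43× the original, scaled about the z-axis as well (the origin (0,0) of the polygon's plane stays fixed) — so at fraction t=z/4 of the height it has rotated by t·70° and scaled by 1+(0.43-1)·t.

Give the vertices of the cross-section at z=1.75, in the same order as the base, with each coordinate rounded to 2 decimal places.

Cross-section at z=1.75: (-3.29,-1.07) (2.50,-2.01) (2.76,-0.98)

t = z/height = 1.75/4 = 0.4375
s = 1 + (scale-1)·z/height = 1 + (0.43-1)·1.75/4 = 0.750625
θ = twist·z/height = 70°·1.75/4 = 30.6250° = 0.534507 rad
cos θ = 0.860520, sin θ = 0.509417 (intermediates below are computed at full precision and shown rounded to 5 d.p.)
v1: (-4.5,1) → rotate → (-4.38176,-1.43186) → ×s → (-3.28906,-1.07479) → (-3.29,-1.07)
v2: (1.5,-4) → rotate → (3.32845,-2.67795) → ×s → (2.49842,-2.01014) → (2.50,-2.01)
v3: (2.5,-3) → rotate → (3.67955,-1.30802) → ×s → (2.76196,-0.98183) → (2.76,-0.98)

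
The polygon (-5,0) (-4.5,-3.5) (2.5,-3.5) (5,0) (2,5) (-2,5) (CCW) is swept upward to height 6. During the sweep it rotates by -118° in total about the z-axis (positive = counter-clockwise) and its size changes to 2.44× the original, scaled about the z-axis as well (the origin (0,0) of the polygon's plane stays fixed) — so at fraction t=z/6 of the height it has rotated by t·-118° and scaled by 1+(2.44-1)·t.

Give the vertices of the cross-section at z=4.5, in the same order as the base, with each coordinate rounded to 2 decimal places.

Cross-section at z=4.5: (-0.27,10.40) (-7.52,9.17) (-7.14,-5.39) (0.27,-10.40) (10.51,-3.89) (10.29,4.43)

t = z/height = 4.5/6 = 0.75
s = 1 + (scale-1)·z/height = 1 + (2.44-1)·4.5/6 = 2.080000
θ = twist·z/height = -118°·4.5/6 = -88.5000° = -1.544616 rad
cos θ = 0.026177, sin θ = -0.999657 (intermediates below are computed at full precision and shown rounded to 5 d.p.)
v1: (-5,0) → rotate → (-0.13088,4.99829) → ×s → (-0.27224,10.39644) → (-0.27,10.40)
v2: (-4.5,-3.5) → rotate → (-3.61660,4.40684) → ×s → (-7.52252,9.16622) → (-7.52,9.17)
v3: (2.5,-3.5) → rotate → (-3.43336,-2.59076) → ×s → (-7.14139,-5.38879) → (-7.14,-5.39)
v4: (5,0) → rotate → (0.13088,-4.99829) → ×s → (0.27224,-10.39644) → (0.27,-10.40)
v5: (2,5) → rotate → (5.05064,-1.86843) → ×s → (10.50533,-3.88633) → (10.51,-3.89)
v6: (-2,5) → rotate → (4.94593,2.13020) → ×s → (10.28754,4.43081) → (10.29,4.43)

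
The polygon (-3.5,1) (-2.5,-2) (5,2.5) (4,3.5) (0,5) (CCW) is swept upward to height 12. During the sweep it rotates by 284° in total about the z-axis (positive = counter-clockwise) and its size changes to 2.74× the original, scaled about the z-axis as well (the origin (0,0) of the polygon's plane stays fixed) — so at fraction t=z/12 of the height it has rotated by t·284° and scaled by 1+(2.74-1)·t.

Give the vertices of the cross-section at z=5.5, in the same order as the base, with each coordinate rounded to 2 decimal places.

Cross-section at z=5.5: (2.68,-5.97) (5.65,-1.12) (-9.23,3.97) (-9.45,1.44) (-6.87,-5.80)

t = z/height = 5.5/12 = 0.458333
s = 1 + (scale-1)·z/height = 1 + (2.74-1)·5.5/12 = 1.797500
θ = twist·z/height = 284°·5.5/12 = 130.1667° = 2.271837 rad
cos θ = -0.645013, sin θ = 0.764171 (intermediates below are computed at full precision and shown rounded to 5 d.p.)
v1: (-3.5,1) → rotate → (1.49337,-3.31961) → ×s → (2.68434,-5.96700) → (2.68,-5.97)
v2: (-2.5,-2) → rotate → (3.14088,-0.62040) → ×s → (5.64572,-1.11517) → (5.65,-1.12)
v3: (5,2.5) → rotate → (-5.13549,2.20832) → ×s → (-9.23105,3.96946) → (-9.23,3.97)
v4: (4,3.5) → rotate → (-5.25465,0.79914) → ×s → (-9.44524,1.43645) → (-9.45,1.44)
v5: (0,5) → rotate → (-3.82086,-3.22507) → ×s → (-6.86799,-5.79706) → (-6.87,-5.80)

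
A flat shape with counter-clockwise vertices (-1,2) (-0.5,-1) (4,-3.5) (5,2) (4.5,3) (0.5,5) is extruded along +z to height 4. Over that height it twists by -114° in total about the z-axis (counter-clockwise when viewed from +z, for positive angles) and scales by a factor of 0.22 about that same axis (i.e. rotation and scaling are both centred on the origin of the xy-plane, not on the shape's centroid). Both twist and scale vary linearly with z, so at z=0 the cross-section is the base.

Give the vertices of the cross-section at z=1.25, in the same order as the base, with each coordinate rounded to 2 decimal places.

Cross-section at z=1.25: (0.27,1.67) (-0.75,-0.39) (0.92,-3.91) (3.95,-0.97) (4.09,-0.14) (2.51,2.85)

t = z/height = 1.25/4 = 0.3125
s = 1 + (scale-1)·z/height = 1 + (0.22-1)·1.25/4 = 0.756250
θ = twist·z/height = -114°·1.25/4 = -35.6250° = -0.621774 rad
cos θ = 0.812847, sin θ = -0.582478 (intermediates below are computed at full precision and shown rounded to 5 d.p.)
v1: (-1,2) → rotate → (0.35211,2.20817) → ×s → (0.26628,1.66993) → (0.27,1.67)
v2: (-0.5,-1) → rotate → (-0.98890,-0.52161) → ×s → (-0.74786,-0.39447) → (-0.75,-0.39)
v3: (4,-3.5) → rotate → (1.21271,-5.17487) → ×s → (0.91712,-3.91350) → (0.92,-3.91)
v4: (5,2) → rotate → (5.22919,-1.28670) → ×s → (3.95457,-0.97306) → (3.95,-0.97)
v5: (4.5,3) → rotate → (5.40524,-0.18261) → ×s → (4.08772,-0.13810) → (4.09,-0.14)
v6: (0.5,5) → rotate → (3.31881,3.77299) → ×s → (2.50985,2.85333) → (2.51,2.85)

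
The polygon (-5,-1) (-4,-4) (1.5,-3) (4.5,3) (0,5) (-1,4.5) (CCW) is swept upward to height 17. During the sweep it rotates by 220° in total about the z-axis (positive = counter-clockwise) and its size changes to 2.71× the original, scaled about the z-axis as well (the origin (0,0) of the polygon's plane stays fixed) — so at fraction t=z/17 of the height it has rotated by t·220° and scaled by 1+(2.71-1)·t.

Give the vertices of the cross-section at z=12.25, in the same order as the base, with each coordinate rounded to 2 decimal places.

Cross-section at z=12.25: (11.20,-2.01) (11.58,5.04) (-0.66,7.46) (-11.80,-2.56) (-4.09,-10.39) (-1.60,-10.16)

t = z/height = 12.25/17 = 0.720588
s = 1 + (scale-1)·z/height = 1 + (2.71-1)·12.25/17 = 2.232206
θ = twist·z/height = 220°·12.25/17 = 158.5294° = 2.766860 rad
cos θ = -0.930606, sin θ = 0.366024 (intermediates below are computed at full precision and shown rounded to 5 d.p.)
v1: (-5,-1) → rotate → (5.01905,-0.89951) → ×s → (11.20356,-2.00790) → (11.20,-2.01)
v2: (-4,-4) → rotate → (5.18652,2.25833) → ×s → (11.57737,5.04105) → (11.58,5.04)
v3: (1.5,-3) → rotate → (-0.29784,3.34085) → ×s → (-0.66484,7.45747) → (-0.66,7.46)
v4: (4.5,3) → rotate → (-5.28580,-1.14471) → ×s → (-11.79898,-2.55523) → (-11.80,-2.56)
v5: (0,5) → rotate → (-1.83012,-4.65303) → ×s → (-4.08520,-10.38652) → (-4.09,-10.39)
v6: (-1,4.5) → rotate → (-0.71650,-4.55375) → ×s → (-1.59938,-10.16490) → (-1.60,-10.16)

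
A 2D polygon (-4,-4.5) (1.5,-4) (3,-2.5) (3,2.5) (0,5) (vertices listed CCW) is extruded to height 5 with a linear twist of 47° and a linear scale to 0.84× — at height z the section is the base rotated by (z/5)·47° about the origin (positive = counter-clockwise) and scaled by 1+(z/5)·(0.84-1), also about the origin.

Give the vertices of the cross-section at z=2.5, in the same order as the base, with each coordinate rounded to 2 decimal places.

t = z/height = 2.5/5 = 0.5
s = 1 + (scale-1)·z/height = 1 + (0.84-1)·2.5/5 = 0.920000
θ = twist·z/height = 47°·2.5/5 = 23.5000° = 0.410152 rad
cos θ = 0.917060, sin θ = 0.398749 (intermediates below are computed at full precision and shown rounded to 5 d.p.)
v1: (-4,-4.5) → rotate → (-1.87387,-5.72177) → ×s → (-1.72396,-5.26403) → (-1.72,-5.26)
v2: (1.5,-4) → rotate → (2.97059,-3.07012) → ×s → (2.73294,-2.82451) → (2.73,-2.82)
v3: (3,-2.5) → rotate → (3.74805,-1.09640) → ×s → (3.44821,-1.00869) → (3.45,-1.01)
v4: (3,2.5) → rotate → (1.75431,3.48890) → ×s → (1.61396,3.20979) → (1.61,3.21)
v5: (0,5) → rotate → (-1.99375,4.58530) → ×s → (-1.83425,4.21848) → (-1.83,4.22)

Cross-section at z=2.5: (-1.72,-5.26) (2.73,-2.82) (3.45,-1.01) (1.61,3.21) (-1.83,4.22)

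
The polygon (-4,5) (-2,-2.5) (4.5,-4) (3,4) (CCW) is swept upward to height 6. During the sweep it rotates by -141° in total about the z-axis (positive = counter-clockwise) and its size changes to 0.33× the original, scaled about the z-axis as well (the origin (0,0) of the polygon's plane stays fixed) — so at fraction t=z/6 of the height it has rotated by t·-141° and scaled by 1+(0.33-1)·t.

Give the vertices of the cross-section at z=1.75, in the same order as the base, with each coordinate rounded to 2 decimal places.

t = z/height = 1.75/6 = 0.291667
s = 1 + (scale-1)·z/height = 1 + (0.33-1)·1.75/6 = 0.804583
θ = twist·z/height = -141°·1.75/6 = -41.1250° = -0.717767 rad
cos θ = 0.753276, sin θ = -0.657704 (intermediates below are computed at full precision and shown rounded to 5 d.p.)
v1: (-4,5) → rotate → (0.27541,6.39720) → ×s → (0.22159,5.14708) → (0.22,5.15)
v2: (-2,-2.5) → rotate → (-3.15081,-0.56778) → ×s → (-2.53509,-0.45683) → (-2.54,-0.46)
v3: (4.5,-4) → rotate → (0.75893,-5.97277) → ×s → (0.61062,-4.80559) → (0.61,-4.81)
v4: (3,4) → rotate → (4.89065,1.03999) → ×s → (3.93493,0.83676) → (3.93,0.84)

Cross-section at z=1.75: (0.22,5.15) (-2.54,-0.46) (0.61,-4.81) (3.93,0.84)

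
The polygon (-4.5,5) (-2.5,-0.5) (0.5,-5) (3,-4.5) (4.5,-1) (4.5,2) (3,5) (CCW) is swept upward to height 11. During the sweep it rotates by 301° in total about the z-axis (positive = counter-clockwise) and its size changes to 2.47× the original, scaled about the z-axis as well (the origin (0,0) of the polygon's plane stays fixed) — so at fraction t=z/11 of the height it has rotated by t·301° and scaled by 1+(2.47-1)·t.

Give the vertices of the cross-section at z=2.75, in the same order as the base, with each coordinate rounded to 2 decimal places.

t = z/height = 2.75/11 = 0.25
s = 1 + (scale-1)·z/height = 1 + (2.47-1)·2.75/11 = 1.367500
θ = twist·z/height = 301°·2.75/11 = 75.2500° = 1.313360 rad
cos θ = 0.254602, sin θ = 0.967046 (intermediates below are computed at full precision and shown rounded to 5 d.p.)
v1: (-4.5,5) → rotate → (-5.98094,-3.07870) → ×s → (-8.17893,-4.21012) → (-8.18,-4.21)
v2: (-2.5,-0.5) → rotate → (-0.15298,-2.54492) → ×s → (-0.20920,-3.48017) → (-0.21,-3.48)
v3: (0.5,-5) → rotate → (4.96253,-0.78949) → ×s → (6.78626,-1.07962) → (6.79,-1.08)
v4: (3,-4.5) → rotate → (5.11551,1.75543) → ×s → (6.99546,2.40055) → (7.00,2.40)
v5: (4.5,-1) → rotate → (2.11275,4.09710) → ×s → (2.88919,5.60279) → (2.89,5.60)
v6: (4.5,2) → rotate → (-0.78838,4.86091) → ×s → (-1.07811,6.64730) → (-1.08,6.65)
v7: (3,5) → rotate → (-4.07142,4.17415) → ×s → (-5.56767,5.70815) → (-5.57,5.71)

Cross-section at z=2.75: (-8.18,-4.21) (-0.21,-3.48) (6.79,-1.08) (7.00,2.40) (2.89,5.60) (-1.08,6.65) (-5.57,5.71)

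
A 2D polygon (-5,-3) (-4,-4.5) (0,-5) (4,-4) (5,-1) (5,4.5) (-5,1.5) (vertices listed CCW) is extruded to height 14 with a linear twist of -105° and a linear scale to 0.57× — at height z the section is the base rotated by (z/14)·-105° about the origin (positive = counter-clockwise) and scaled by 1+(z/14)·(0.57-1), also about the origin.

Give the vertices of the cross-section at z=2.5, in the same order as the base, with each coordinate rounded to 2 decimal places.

t = z/height = 2.5/14 = 0.178571
s = 1 + (scale-1)·z/height = 1 + (0.57-1)·2.5/14 = 0.923214
θ = twist·z/height = -105°·2.5/14 = -18.7500° = -0.327249 rad
cos θ = 0.946930, sin θ = -0.321439 (intermediates below are computed at full precision and shown rounded to 5 d.p.)
v1: (-5,-3) → rotate → (-5.69897,-1.23359) → ×s → (-5.26137,-1.13887) → (-5.26,-1.14)
v2: (-4,-4.5) → rotate → (-5.23420,-2.97543) → ×s → (-4.83229,-2.74696) → (-4.83,-2.75)
v3: (0,-5) → rotate → (-1.60720,-4.73465) → ×s → (-1.48379,-4.37110) → (-1.48,-4.37)
v4: (4,-4) → rotate → (2.50196,-5.07348) → ×s → (2.30985,-4.68391) → (2.31,-4.68)
v5: (5,-1) → rotate → (4.41321,-2.55413) → ×s → (4.07434,-2.35801) → (4.07,-2.36)
v6: (5,4.5) → rotate → (6.18113,2.65399) → ×s → (5.70651,2.45020) → (5.71,2.45)
v7: (-5,1.5) → rotate → (-4.25249,3.02759) → ×s → (-3.92596,2.79512) → (-3.93,2.80)

Cross-section at z=2.5: (-5.26,-1.14) (-4.83,-2.75) (-1.48,-4.37) (2.31,-4.68) (4.07,-2.36) (5.71,2.45) (-3.93,2.80)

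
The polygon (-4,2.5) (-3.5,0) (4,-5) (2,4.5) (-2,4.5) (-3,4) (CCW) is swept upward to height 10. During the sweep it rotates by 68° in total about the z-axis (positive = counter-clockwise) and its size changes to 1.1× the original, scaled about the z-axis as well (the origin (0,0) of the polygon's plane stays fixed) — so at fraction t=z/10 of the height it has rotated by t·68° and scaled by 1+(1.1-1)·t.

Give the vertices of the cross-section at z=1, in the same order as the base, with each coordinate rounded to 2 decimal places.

t = z/height = 1/10 = 0.1
s = 1 + (scale-1)·z/height = 1 + (1.1-1)·1/10 = 1.010000
θ = twist·z/height = 68°·1/10 = 6.8000° = 0.118682 rad
cos θ = 0.992966, sin θ = 0.118404 (intermediates below are computed at full precision and shown rounded to 5 d.p.)
v1: (-4,2.5) → rotate → (-4.26787,2.00880) → ×s → (-4.31055,2.02889) → (-4.31,2.03)
v2: (-3.5,0) → rotate → (-3.47538,-0.41441) → ×s → (-3.51013,-0.41856) → (-3.51,-0.42)
v3: (4,-5) → rotate → (4.56388,-4.49121) → ×s → (4.60952,-4.53612) → (4.61,-4.54)
v4: (2,4.5) → rotate → (1.45311,4.70515) → ×s → (1.46764,4.75220) → (1.47,4.75)
v5: (-2,4.5) → rotate → (-2.51875,4.23154) → ×s → (-2.54394,4.27385) → (-2.54,4.27)
v6: (-3,4) → rotate → (-3.45251,3.61665) → ×s → (-3.48704,3.65282) → (-3.49,3.65)

Cross-section at z=1: (-4.31,2.03) (-3.51,-0.42) (4.61,-4.54) (1.47,4.75) (-2.54,4.27) (-3.49,3.65)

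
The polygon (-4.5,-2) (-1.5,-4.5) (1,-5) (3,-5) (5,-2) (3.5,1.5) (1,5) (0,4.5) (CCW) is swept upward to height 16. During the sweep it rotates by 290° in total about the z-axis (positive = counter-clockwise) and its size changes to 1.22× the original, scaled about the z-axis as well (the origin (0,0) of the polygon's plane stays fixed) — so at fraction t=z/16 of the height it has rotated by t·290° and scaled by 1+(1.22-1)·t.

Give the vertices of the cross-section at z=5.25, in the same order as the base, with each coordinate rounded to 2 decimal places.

Cross-section at z=5.25: (2.57,-4.61) (4.95,-1.17) (5.24,1.55) (5.05,3.69) (1.65,5.53) (-1.94,3.59) (-5.44,0.59) (-4.81,-0.43)

t = z/height = 5.25/16 = 0.328125
s = 1 + (scale-1)·z/height = 1 + (1.22-1)·5.25/16 = 1.072188
θ = twist·z/height = 290°·5.25/16 = 95.1563° = 1.660790 rad
cos θ = -0.089872, sin θ = 0.995953 (intermediates below are computed at full precision and shown rounded to 5 d.p.)
v1: (-4.5,-2) → rotate → (2.39633,-4.30205) → ×s → (2.56932,-4.61260) → (2.57,-4.61)
v2: (-1.5,-4.5) → rotate → (4.61660,-1.08951) → ×s → (4.94986,-1.16815) → (4.95,-1.17)
v3: (1,-5) → rotate → (4.88989,1.44531) → ×s → (5.24288,1.54965) → (5.24,1.55)
v4: (3,-5) → rotate → (4.71015,3.43722) → ×s → (5.05016,3.68534) → (5.05,3.69)
v5: (5,-2) → rotate → (1.54255,5.15951) → ×s → (1.65390,5.53196) → (1.65,5.53)
v6: (3.5,1.5) → rotate → (-1.80848,3.35103) → ×s → (-1.93903,3.59293) → (-1.94,3.59)
v7: (1,5) → rotate → (-5.06964,0.54659) → ×s → (-5.43560,0.58605) → (-5.44,0.59)
v8: (0,4.5) → rotate → (-4.48179,-0.40442) → ×s → (-4.80532,-0.43362) → (-4.81,-0.43)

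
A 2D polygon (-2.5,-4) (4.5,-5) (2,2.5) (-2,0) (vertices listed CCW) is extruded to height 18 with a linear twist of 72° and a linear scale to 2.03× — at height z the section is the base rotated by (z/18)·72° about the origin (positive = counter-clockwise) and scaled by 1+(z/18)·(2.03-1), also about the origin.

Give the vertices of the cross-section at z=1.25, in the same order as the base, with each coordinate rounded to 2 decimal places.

t = z/height = 1.25/18 = 0.0694444
s = 1 + (scale-1)·z/height = 1 + (2.03-1)·1.25/18 = 1.071528
θ = twist·z/height = 72°·1.25/18 = 5.0000° = 0.087266 rad
cos θ = 0.996195, sin θ = 0.087156 (intermediates below are computed at full precision and shown rounded to 5 d.p.)
v1: (-2.5,-4) → rotate → (-2.14186,-4.20267) → ×s → (-2.29507,-4.50328) → (-2.30,-4.50)
v2: (4.5,-5) → rotate → (4.91865,-4.58877) → ×s → (5.27048,-4.91700) → (5.27,-4.92)
v3: (2,2.5) → rotate → (1.77450,2.66480) → ×s → (1.90143,2.85541) → (1.90,2.86)
v4: (-2,0) → rotate → (-1.99239,-0.17431) → ×s → (-2.13490,-0.18678) → (-2.13,-0.19)

Cross-section at z=1.25: (-2.30,-4.50) (5.27,-4.92) (1.90,2.86) (-2.13,-0.19)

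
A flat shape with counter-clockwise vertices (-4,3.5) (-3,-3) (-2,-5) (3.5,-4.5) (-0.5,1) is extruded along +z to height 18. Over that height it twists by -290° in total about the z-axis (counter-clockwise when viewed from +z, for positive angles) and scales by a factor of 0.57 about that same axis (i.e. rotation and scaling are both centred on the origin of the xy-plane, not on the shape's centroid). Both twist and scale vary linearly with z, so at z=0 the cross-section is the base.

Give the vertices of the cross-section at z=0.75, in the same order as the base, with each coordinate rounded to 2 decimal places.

Cross-section at z=0.75: (-3.12,4.18) (-3.50,-2.26) (-2.95,-4.39) (2.44,-5.04) (-0.27,1.06)

t = z/height = 0.75/18 = 0.0416667
s = 1 + (scale-1)·z/height = 1 + (0.57-1)·0.75/18 = 0.982083
θ = twist·z/height = -290°·0.75/18 = -12.0833° = -0.210894 rad
cos θ = 0.977844, sin θ = -0.209334 (intermediates below are computed at full precision and shown rounded to 5 d.p.)
v1: (-4,3.5) → rotate → (-3.17871,4.25979) → ×s → (-3.12176,4.18347) → (-3.12,4.18)
v2: (-3,-3) → rotate → (-3.56153,-2.30553) → ×s → (-3.49772,-2.26422) → (-3.50,-2.26)
v3: (-2,-5) → rotate → (-3.00236,-4.47055) → ×s → (-2.94857,-4.39046) → (-2.95,-4.39)
v4: (3.5,-4.5) → rotate → (2.48045,-5.13297) → ×s → (2.43601,-5.04100) → (2.44,-5.04)
v5: (-0.5,1) → rotate → (-0.27959,1.08251) → ×s → (-0.27458,1.06312) → (-0.27,1.06)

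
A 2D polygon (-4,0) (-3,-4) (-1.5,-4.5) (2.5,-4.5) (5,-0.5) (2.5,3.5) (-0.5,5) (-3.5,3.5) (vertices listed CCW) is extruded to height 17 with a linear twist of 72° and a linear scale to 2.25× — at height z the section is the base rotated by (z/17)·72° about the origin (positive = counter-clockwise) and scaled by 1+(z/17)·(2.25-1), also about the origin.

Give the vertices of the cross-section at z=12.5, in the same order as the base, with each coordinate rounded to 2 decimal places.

Cross-section at z=12.5: (-4.63,-6.13) (2.66,-9.22) (5.16,-7.50) (9.78,-1.38) (6.55,7.08) (-2.47,7.88) (-8.24,5.02) (-9.41,-1.31)

t = z/height = 12.5/17 = 0.735294
s = 1 + (scale-1)·z/height = 1 + (2.25-1)·12.5/17 = 1.919118
θ = twist·z/height = 72°·12.5/17 = 52.9412° = 0.923998 rad
cos θ = 0.602635, sin θ = 0.798017 (intermediates below are computed at full precision and shown rounded to 5 d.p.)
v1: (-4,0) → rotate → (-2.41054,-3.19207) → ×s → (-4.62611,-6.12596) → (-4.63,-6.13)
v2: (-3,-4) → rotate → (1.38416,-4.80459) → ×s → (2.65638,-9.22057) → (2.66,-9.22)
v3: (-1.5,-4.5) → rotate → (2.68713,-3.90888) → ×s → (5.15691,-7.50160) → (5.16,-7.50)
v4: (2.5,-4.5) → rotate → (5.09766,-0.71681) → ×s → (9.78302,-1.37565) → (9.78,-1.38)
v5: (5,-0.5) → rotate → (3.41218,3.68877) → ×s → (6.54838,7.07918) → (6.55,7.08)
v6: (2.5,3.5) → rotate → (-1.28647,4.10426) → ×s → (-2.46889,7.87657) → (-2.47,7.88)
v7: (-0.5,5) → rotate → (-4.29140,2.61416) → ×s → (-8.23571,5.01689) → (-8.24,5.02)
v8: (-3.5,3.5) → rotate → (-4.90228,-0.68384) → ×s → (-9.40805,-1.31237) → (-9.41,-1.31)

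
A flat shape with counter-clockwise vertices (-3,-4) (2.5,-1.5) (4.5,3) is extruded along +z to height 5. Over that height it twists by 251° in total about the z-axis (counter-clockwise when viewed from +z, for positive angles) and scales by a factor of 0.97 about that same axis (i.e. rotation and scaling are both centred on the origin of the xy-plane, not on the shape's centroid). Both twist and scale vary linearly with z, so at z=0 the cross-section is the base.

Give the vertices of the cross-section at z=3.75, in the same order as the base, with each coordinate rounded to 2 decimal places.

Cross-section at z=3.75: (2.34,4.29) (-2.63,1.10) (-3.93,-3.53)

t = z/height = 3.75/5 = 0.75
s = 1 + (scale-1)·z/height = 1 + (0.97-1)·3.75/5 = 0.977500
θ = twist·z/height = 251°·3.75/5 = 188.2500° = 3.285582 rad
cos θ = -0.989651, sin θ = -0.143493 (intermediates below are computed at full precision and shown rounded to 5 d.p.)
v1: (-3,-4) → rotate → (2.39498,4.38908) → ×s → (2.34110,4.29033) → (2.34,4.29)
v2: (2.5,-1.5) → rotate → (-2.68937,1.12575) → ×s → (-2.62886,1.10042) → (-2.63,1.10)
v3: (4.5,3) → rotate → (-4.02295,-3.61467) → ×s → (-3.93244,-3.53334) → (-3.93,-3.53)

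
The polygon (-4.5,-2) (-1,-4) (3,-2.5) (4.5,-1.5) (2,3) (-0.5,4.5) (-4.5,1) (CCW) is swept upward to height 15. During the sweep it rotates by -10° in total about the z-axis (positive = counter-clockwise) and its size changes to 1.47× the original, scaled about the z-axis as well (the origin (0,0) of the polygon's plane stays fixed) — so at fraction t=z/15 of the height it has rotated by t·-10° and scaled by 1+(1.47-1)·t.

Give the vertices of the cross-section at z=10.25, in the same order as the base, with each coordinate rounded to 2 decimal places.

t = z/height = 10.25/15 = 0.683333
s = 1 + (scale-1)·z/height = 1 + (1.47-1)·10.25/15 = 1.321167
θ = twist·z/height = -10°·10.25/15 = -6.8333° = -0.119264 rad
cos θ = 0.992896, sin θ = -0.118982 (intermediates below are computed at full precision and shown rounded to 5 d.p.)
v1: (-4.5,-2) → rotate → (-4.70600,-1.45038) → ×s → (-6.21741,-1.91619) → (-6.22,-1.92)
v2: (-1,-4) → rotate → (-1.46882,-3.85260) → ×s → (-1.94056,-5.08993) → (-1.94,-5.09)
v3: (3,-2.5) → rotate → (2.68124,-2.83919) → ×s → (3.54236,-3.75104) → (3.54,-3.75)
v4: (4.5,-1.5) → rotate → (4.28956,-2.02476) → ×s → (5.66723,-2.67505) → (5.67,-2.68)
v5: (2,3) → rotate → (2.34274,2.74073) → ×s → (3.09515,3.62096) → (3.10,3.62)
v6: (-0.5,4.5) → rotate → (0.03897,4.52752) → ×s → (0.05148,5.98161) → (0.05,5.98)
v7: (-4.5,1) → rotate → (-4.34905,1.52831) → ×s → (-5.74582,2.01916) → (-5.75,2.02)

Cross-section at z=10.25: (-6.22,-1.92) (-1.94,-5.09) (3.54,-3.75) (5.67,-2.68) (3.10,3.62) (0.05,5.98) (-5.75,2.02)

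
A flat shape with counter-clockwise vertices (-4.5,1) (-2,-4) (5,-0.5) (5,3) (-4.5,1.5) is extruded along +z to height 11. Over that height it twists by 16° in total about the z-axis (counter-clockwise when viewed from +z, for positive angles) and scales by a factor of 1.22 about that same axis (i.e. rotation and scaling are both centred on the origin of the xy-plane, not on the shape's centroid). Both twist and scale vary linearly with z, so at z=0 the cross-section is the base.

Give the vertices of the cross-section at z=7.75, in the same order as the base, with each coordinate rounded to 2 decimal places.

Cross-section at z=7.75: (-5.32,0.12) (-1.36,-4.98) (5.78,0.56) (4.99,4.53) (-5.44,0.68)

t = z/height = 7.75/11 = 0.704545
s = 1 + (scale-1)·z/height = 1 + (1.22-1)·7.75/11 = 1.155000
θ = twist·z/height = 16°·7.75/11 = 11.2727° = 0.196746 rad
cos θ = 0.980708, sin θ = 0.195479 (intermediates below are computed at full precision and shown rounded to 5 d.p.)
v1: (-4.5,1) → rotate → (-4.60866,0.10105) → ×s → (-5.32301,0.11671) → (-5.32,0.12)
v2: (-2,-4) → rotate → (-1.17950,-4.31379) → ×s → (-1.36232,-4.98243) → (-1.36,-4.98)
v3: (5,-0.5) → rotate → (5.00128,0.48704) → ×s → (5.77648,0.56253) → (5.78,0.56)
v4: (5,3) → rotate → (4.31710,3.91952) → ×s → (4.98625,4.52705) → (4.99,4.53)
v5: (-4.5,1.5) → rotate → (-4.70640,0.59140) → ×s → (-5.43590,0.68307) → (-5.44,0.68)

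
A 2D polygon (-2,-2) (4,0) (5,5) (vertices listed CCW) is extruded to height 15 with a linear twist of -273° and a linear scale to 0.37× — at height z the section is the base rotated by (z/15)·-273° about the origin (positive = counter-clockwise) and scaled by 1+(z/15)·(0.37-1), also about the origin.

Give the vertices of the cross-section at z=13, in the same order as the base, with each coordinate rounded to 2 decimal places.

t = z/height = 13/15 = 0.866667
s = 1 + (scale-1)·z/height = 1 + (0.37-1)·13/15 = 0.454000
θ = twist·z/height = -273°·13/15 = -236.6000° = -4.129449 rad
cos θ = -0.550481, sin θ = 0.834848 (intermediates below are computed at full precision and shown rounded to 5 d.p.)
v1: (-2,-2) → rotate → (2.77066,-0.56873) → ×s → (1.25788,-0.25821) → (1.26,-0.26)
v2: (4,0) → rotate → (-2.20192,3.33939) → ×s → (-0.99967,1.51608) → (-1.00,1.52)
v3: (5,5) → rotate → (-6.92664,1.42184) → ×s → (-3.14470,0.64551) → (-3.14,0.65)

Cross-section at z=13: (1.26,-0.26) (-1.00,1.52) (-3.14,0.65)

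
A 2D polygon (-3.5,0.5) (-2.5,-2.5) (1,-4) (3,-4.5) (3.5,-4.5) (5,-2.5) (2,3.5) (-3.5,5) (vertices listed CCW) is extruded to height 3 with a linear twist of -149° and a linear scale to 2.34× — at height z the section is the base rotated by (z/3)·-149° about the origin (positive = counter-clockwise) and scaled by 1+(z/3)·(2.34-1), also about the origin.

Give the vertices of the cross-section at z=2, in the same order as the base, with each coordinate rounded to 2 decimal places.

t = z/height = 2/3 = 0.666667
s = 1 + (scale-1)·z/height = 1 + (2.34-1)·2/3 = 1.893333
θ = twist·z/height = -149°·2/3 = -99.3333° = -1.733694 rad
cos θ = -0.162178, sin θ = -0.986762 (intermediates below are computed at full precision and shown rounded to 5 d.p.)
v1: (-3.5,0.5) → rotate → (1.06100,3.37258) → ×s → (2.00883,6.38541) → (2.01,6.39)
v2: (-2.5,-2.5) → rotate → (-2.06146,2.87235) → ×s → (-3.90303,5.43831) → (-3.90,5.44)
v3: (1,-4) → rotate → (-4.10922,-0.33805) → ×s → (-7.78013,-0.64004) → (-7.78,-0.64)
v4: (3,-4.5) → rotate → (-4.92696,-2.23048) → ×s → (-9.32838,-4.22305) → (-9.33,-4.22)
v5: (3.5,-4.5) → rotate → (-5.00805,-2.72386) → ×s → (-9.48191,-5.15718) → (-9.48,-5.16)
v6: (5,-2.5) → rotate → (-3.27779,-4.52836) → ×s → (-6.20596,-8.57370) → (-6.21,-8.57)
v7: (2,3.5) → rotate → (3.12931,-2.54115) → ×s → (5.92483,-4.81124) → (5.92,-4.81)
v8: (-3.5,5) → rotate → (5.50143,2.64278) → ×s → (10.41604,5.00366) → (10.42,5.00)

Cross-section at z=2: (2.01,6.39) (-3.90,5.44) (-7.78,-0.64) (-9.33,-4.22) (-9.48,-5.16) (-6.21,-8.57) (5.92,-4.81) (10.42,5.00)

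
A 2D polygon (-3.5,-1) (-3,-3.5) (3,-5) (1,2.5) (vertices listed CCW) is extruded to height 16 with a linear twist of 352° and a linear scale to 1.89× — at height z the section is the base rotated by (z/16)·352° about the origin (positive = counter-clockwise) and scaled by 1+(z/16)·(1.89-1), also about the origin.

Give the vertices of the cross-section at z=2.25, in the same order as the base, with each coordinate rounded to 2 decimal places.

Cross-section at z=2.25: (-1.70,-3.73) (0.80,-5.12) (6.47,-1.09) (-1.41,2.68)

t = z/height = 2.25/16 = 0.140625
s = 1 + (scale-1)·z/height = 1 + (1.89-1)·2.25/16 = 1.125156
θ = twist·z/height = 352°·2.25/16 = 49.5000° = 0.863938 rad
cos θ = 0.649448, sin θ = 0.760406 (intermediates below are computed at full precision and shown rounded to 5 d.p.)
v1: (-3.5,-1) → rotate → (-1.51266,-3.31087) → ×s → (-1.70198,-3.72524) → (-1.70,-3.73)
v2: (-3,-3.5) → rotate → (0.71308,-4.55429) → ×s → (0.80232,-5.12428) → (0.80,-5.12)
v3: (3,-5) → rotate → (5.75037,-0.96602) → ×s → (6.47007,-1.08693) → (6.47,-1.09)
v4: (1,2.5) → rotate → (-1.25157,2.38403) → ×s → (-1.40821,2.68240) → (-1.41,2.68)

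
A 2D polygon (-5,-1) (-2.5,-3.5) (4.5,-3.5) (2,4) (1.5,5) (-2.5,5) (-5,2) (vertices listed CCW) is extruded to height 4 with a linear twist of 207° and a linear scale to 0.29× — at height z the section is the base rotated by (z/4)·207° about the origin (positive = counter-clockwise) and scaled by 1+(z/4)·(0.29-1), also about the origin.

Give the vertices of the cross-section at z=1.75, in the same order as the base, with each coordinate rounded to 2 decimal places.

Cross-section at z=1.75: (0.72,-3.44) (2.43,-1.70) (2.38,3.13) (-2.77,1.35) (-3.46,1.00) (-3.43,-1.76) (-1.34,-3.46)

t = z/height = 1.75/4 = 0.4375
s = 1 + (scale-1)·z/height = 1 + (0.29-1)·1.75/4 = 0.689375
θ = twist·z/height = 207°·1.75/4 = 90.5625° = 1.580614 rad
cos θ = -0.009817, sin θ = 0.999952 (intermediates below are computed at full precision and shown rounded to 5 d.p.)
v1: (-5,-1) → rotate → (1.04904,-4.98994) → ×s → (0.72318,-3.43994) → (0.72,-3.44)
v2: (-2.5,-3.5) → rotate → (3.52437,-2.46552) → ×s → (2.42962,-1.69967) → (2.43,-1.70)
v3: (4.5,-3.5) → rotate → (3.45565,4.53414) → ×s → (2.38224,3.12573) → (2.38,3.13)
v4: (2,4) → rotate → (-4.01944,1.96063) → ×s → (-2.77090,1.35161) → (-2.77,1.35)
v5: (1.5,5) → rotate → (-5.01449,1.45084) → ×s → (-3.45686,1.00017) → (-3.46,1.00)
v6: (-2.5,5) → rotate → (-4.97522,-2.54897) → ×s → (-3.42979,-1.75719) → (-3.43,-1.76)
v7: (-5,2) → rotate → (-1.95082,-5.01939) → ×s → (-1.34484,-3.46024) → (-1.34,-3.46)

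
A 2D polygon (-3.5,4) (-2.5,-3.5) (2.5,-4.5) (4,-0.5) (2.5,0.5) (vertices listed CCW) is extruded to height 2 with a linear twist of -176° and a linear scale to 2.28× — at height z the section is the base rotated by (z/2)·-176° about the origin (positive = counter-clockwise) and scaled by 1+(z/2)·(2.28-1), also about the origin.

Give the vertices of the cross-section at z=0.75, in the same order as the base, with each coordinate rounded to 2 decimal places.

t = z/height = 0.75/2 = 0.375
s = 1 + (scale-1)·z/height = 1 + (2.28-1)·0.75/2 = 1.480000
θ = twist·z/height = -176°·0.75/2 = -66.0000° = -1.151917 rad
cos θ = 0.406737, sin θ = -0.913545 (intermediates below are computed at full precision and shown rounded to 5 d.p.)
v1: (-3.5,4) → rotate → (2.23060,4.82436) → ×s → (3.30129,7.14005) → (3.30,7.14)
v2: (-2.5,-3.5) → rotate → (-4.21425,0.86029) → ×s → (-6.23709,1.27322) → (-6.24,1.27)
v3: (2.5,-4.5) → rotate → (-3.09411,-4.11418) → ×s → (-4.57929,-6.08898) → (-4.58,-6.09)
v4: (4,-0.5) → rotate → (1.17017,-3.85755) → ×s → (1.73186,-5.70917) → (1.73,-5.71)
v5: (2.5,0.5) → rotate → (1.47361,-2.08050) → ×s → (2.18095,-3.07913) → (2.18,-3.08)

Cross-section at z=0.75: (3.30,7.14) (-6.24,1.27) (-4.58,-6.09) (1.73,-5.71) (2.18,-3.08)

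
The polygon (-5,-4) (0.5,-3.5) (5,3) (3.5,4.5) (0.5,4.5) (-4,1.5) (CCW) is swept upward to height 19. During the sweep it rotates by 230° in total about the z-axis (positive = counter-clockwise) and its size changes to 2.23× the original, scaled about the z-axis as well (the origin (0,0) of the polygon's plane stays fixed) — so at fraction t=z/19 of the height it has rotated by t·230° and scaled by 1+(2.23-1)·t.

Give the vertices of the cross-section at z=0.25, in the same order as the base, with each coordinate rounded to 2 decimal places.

t = z/height = 0.25/19 = 0.0131579
s = 1 + (scale-1)·z/height = 1 + (2.23-1)·0.25/19 = 1.016184
θ = twist·z/height = 230°·0.25/19 = 3.0263° = 0.052819 rad
cos θ = 0.998605, sin θ = 0.052795 (intermediates below are computed at full precision and shown rounded to 5 d.p.)
v1: (-5,-4) → rotate → (-4.78185,-4.25839) → ×s → (-4.85924,-4.32731) → (-4.86,-4.33)
v2: (0.5,-3.5) → rotate → (0.68408,-3.46872) → ×s → (0.69516,-3.52486) → (0.70,-3.52)
v3: (5,3) → rotate → (4.83464,3.25979) → ×s → (4.91289,3.31255) → (4.91,3.31)
v4: (3.5,4.5) → rotate → (3.25754,4.67851) → ×s → (3.31026,4.75422) → (3.31,4.75)
v5: (0.5,4.5) → rotate → (0.26173,4.52012) → ×s → (0.26596,4.59328) → (0.27,4.59)
v6: (-4,1.5) → rotate → (-4.07361,1.28673) → ×s → (-4.13954,1.30755) → (-4.14,1.31)

Cross-section at z=0.25: (-4.86,-4.33) (0.70,-3.52) (4.91,3.31) (3.31,4.75) (0.27,4.59) (-4.14,1.31)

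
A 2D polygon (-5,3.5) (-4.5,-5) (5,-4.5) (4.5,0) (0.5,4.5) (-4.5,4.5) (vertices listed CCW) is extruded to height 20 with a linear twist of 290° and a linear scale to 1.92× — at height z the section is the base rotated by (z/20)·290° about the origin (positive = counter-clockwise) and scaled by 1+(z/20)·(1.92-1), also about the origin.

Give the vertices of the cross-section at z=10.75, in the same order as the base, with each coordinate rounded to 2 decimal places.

t = z/height = 10.75/20 = 0.5375
s = 1 + (scale-1)·z/height = 1 + (1.92-1)·10.75/20 = 1.494500
θ = twist·z/height = 290°·10.75/20 = 155.8750° = 2.720532 rad
cos θ = -0.912656, sin θ = 0.408729 (intermediates below are computed at full precision and shown rounded to 5 d.p.)
v1: (-5,3.5) → rotate → (3.13273,-5.23794) → ×s → (4.68186,-7.82810) → (4.68,-7.83)
v2: (-4.5,-5) → rotate → (6.15060,2.72400) → ×s → (9.19206,4.07102) → (9.19,4.07)
v3: (5,-4.5) → rotate → (-2.72400,6.15060) → ×s → (-4.07102,9.19206) → (-4.07,9.19)
v4: (4.5,0) → rotate → (-4.10695,1.83928) → ×s → (-6.13784,2.74880) → (-6.14,2.75)
v5: (0.5,4.5) → rotate → (-2.29561,-3.90259) → ×s → (-3.43078,-5.83242) → (-3.43,-5.83)
v6: (-4.5,4.5) → rotate → (2.26767,-5.94623) → ×s → (3.38904,-8.88664) → (3.39,-8.89)

Cross-section at z=10.75: (4.68,-7.83) (9.19,4.07) (-4.07,9.19) (-6.14,2.75) (-3.43,-5.83) (3.39,-8.89)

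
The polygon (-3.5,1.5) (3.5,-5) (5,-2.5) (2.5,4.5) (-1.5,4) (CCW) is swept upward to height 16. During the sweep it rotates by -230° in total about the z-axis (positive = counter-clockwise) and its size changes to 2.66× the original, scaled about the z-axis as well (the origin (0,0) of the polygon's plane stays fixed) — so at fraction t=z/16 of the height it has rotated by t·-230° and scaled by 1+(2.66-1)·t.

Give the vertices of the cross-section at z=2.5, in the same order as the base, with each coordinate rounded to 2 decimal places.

t = z/height = 2.5/16 = 0.15625
s = 1 + (scale-1)·z/height = 1 + (2.66-1)·2.5/16 = 1.259375
θ = twist·z/height = -230°·2.5/16 = -35.9375° = -0.627228 rad
cos θ = 0.809658, sin θ = -0.586902 (intermediates below are computed at full precision and shown rounded to 5 d.p.)
v1: (-3.5,1.5) → rotate → (-1.95345,3.26864) → ×s → (-2.46012,4.11645) → (-2.46,4.12)
v2: (3.5,-5) → rotate → (-0.10071,-6.10245) → ×s → (-0.12683,-7.68527) → (-0.13,-7.69)
v3: (5,-2.5) → rotate → (2.58103,-4.95866) → ×s → (3.25049,-6.24481) → (3.25,-6.24)
v4: (2.5,4.5) → rotate → (4.66521,2.17620) → ×s → (5.87524,2.74066) → (5.88,2.74)
v5: (-1.5,4) → rotate → (1.13312,4.11898) → ×s → (1.42703,5.18735) → (1.43,5.19)

Cross-section at z=2.5: (-2.46,4.12) (-0.13,-7.69) (3.25,-6.24) (5.88,2.74) (1.43,5.19)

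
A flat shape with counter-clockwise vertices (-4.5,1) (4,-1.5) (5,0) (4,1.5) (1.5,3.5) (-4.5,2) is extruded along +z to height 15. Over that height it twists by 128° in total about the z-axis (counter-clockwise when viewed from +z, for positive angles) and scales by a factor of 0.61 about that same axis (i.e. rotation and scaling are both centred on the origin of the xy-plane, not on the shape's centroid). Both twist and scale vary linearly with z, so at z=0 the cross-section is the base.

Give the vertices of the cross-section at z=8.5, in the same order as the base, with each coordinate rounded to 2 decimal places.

t = z/height = 8.5/15 = 0.566667
s = 1 + (scale-1)·z/height = 1 + (0.61-1)·8.5/15 = 0.779000
θ = twist·z/height = 128°·8.5/15 = 72.5333° = 1.265945 rad
cos θ = 0.300151, sin θ = 0.953892 (intermediates below are computed at full precision and shown rounded to 5 d.p.)
v1: (-4.5,1) → rotate → (-2.30457,-3.99236) → ×s → (-1.79526,-3.11005) → (-1.80,-3.11)
v2: (4,-1.5) → rotate → (2.63144,3.36534) → ×s → (2.04989,2.62160) → (2.05,2.62)
v3: (5,0) → rotate → (1.50075,4.76946) → ×s → (1.16909,3.71541) → (1.17,3.72)
v4: (4,1.5) → rotate → (-0.23023,4.26579) → ×s → (-0.17935,3.32305) → (-0.18,3.32)
v5: (1.5,3.5) → rotate → (-2.88839,2.48137) → ×s → (-2.25006,1.93298) → (-2.25,1.93)
v6: (-4.5,2) → rotate → (-3.25846,-3.69221) → ×s → (-2.53834,-2.87623) → (-2.54,-2.88)

Cross-section at z=8.5: (-1.80,-3.11) (2.05,2.62) (1.17,3.72) (-0.18,3.32) (-2.25,1.93) (-2.54,-2.88)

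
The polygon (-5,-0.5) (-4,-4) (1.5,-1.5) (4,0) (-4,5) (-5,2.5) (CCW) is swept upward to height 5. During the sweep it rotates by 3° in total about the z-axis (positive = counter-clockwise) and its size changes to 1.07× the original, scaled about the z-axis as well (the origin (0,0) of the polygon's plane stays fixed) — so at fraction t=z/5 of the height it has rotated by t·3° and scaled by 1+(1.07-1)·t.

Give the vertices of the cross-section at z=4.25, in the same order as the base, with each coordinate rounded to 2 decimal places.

Cross-section at z=4.25: (-5.27,-0.76) (-4.05,-4.42) (1.66,-1.52) (4.23,0.19) (-4.47,5.10) (-5.41,2.41)

t = z/height = 4.25/5 = 0.85
s = 1 + (scale-1)·z/height = 1 + (1.07-1)·4.25/5 = 1.059500
θ = twist·z/height = 3°·4.25/5 = 2.5500° = 0.044506 rad
cos θ = 0.999010, sin θ = 0.044491 (intermediates below are computed at full precision and shown rounded to 5 d.p.)
v1: (-5,-0.5) → rotate → (-4.97280,-0.72196) → ×s → (-5.26869,-0.76492) → (-5.27,-0.76)
v2: (-4,-4) → rotate → (-3.81807,-4.17400) → ×s → (-4.04525,-4.42236) → (-4.05,-4.42)
v3: (1.5,-1.5) → rotate → (1.56525,-1.43178) → ×s → (1.65838,-1.51697) → (1.66,-1.52)
v4: (4,0) → rotate → (3.99604,0.17796) → ×s → (4.23380,0.18855) → (4.23,0.19)
v5: (-4,5) → rotate → (-4.21850,4.81708) → ×s → (-4.46950,5.10370) → (-4.47,5.10)
v6: (-5,2.5) → rotate → (-5.10628,2.27507) → ×s → (-5.41010,2.41043) → (-5.41,2.41)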